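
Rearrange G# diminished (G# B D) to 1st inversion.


Reasoning:
Root position: G# B D
1st inversion: move root up an octave
Bass note: B
Notes (bottom to top) = B D G#


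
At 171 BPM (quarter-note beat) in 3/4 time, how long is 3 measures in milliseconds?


Quarter-note beat duration = 60000 / 171 ms
Beats per measure (3/4) = 3
One measure = 3 × 60000 / 171 = 180000 / 171 ms
3 measures = 3 × 180000 / 171 = 540000 / 171
= 3157.9 ms


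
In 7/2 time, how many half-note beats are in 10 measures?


Step by step:
Time signature 7/2: the bottom number 2 means the half note gets one count
The top number 7 means 7 half-note beats per measure
Total = 7 × 10 measures
= 70 half-note beats


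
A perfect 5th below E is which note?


Solution.
A 5th spans 5 letter names, so from E we land on A
A perfect 5th = 7 semitones below E
Spell A at that pitch: A
= A


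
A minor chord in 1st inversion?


Step by step:
Root position: A C E
1st inversion: move root up an octave
Bass note: C
Notes (bottom to top) = C E A


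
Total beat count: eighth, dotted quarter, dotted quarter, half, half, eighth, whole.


Step by step:
Beat values:
  eighth = 0.5 beats
  dotted quarter = 1.5 beats
  dotted quarter = 1.5 beats
  half = 2 beats
  half = 2 beats
  eighth = 0.5 beats
  whole = 4 beats
Sum = 0.5 + 1.5 + 1.5 + 2 + 2 + 0.5 + 4
= 12 beats


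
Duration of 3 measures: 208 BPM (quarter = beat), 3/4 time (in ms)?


Working:
Quarter-note beat duration = 60000 / 208 ms
Beats per measure (3/4) = 3
One measure = 3 × 60000 / 208 = 180000 / 208 ms
3 measures = 3 × 180000 / 208 = 540000 / 208
= 2596.2 ms


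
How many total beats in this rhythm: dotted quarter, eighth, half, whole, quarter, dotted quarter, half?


Step by step:
Beat values:
  dotted quarter = 1.5 beats
  eighth = 0.5 beats
  half = 2 beats
  whole = 4 beats
  quarter = 1 beat
  dotted quarter = 1.5 beats
  half = 2 beats
Sum = 1.5 + 0.5 + 2 + 4 + 1 + 1.5 + 2
= 12.5 beats


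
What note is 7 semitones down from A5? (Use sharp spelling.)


Reasoning:
A5: chromatic position 9 in octave 5 → absolute = 5×12 + 9 = 69
Transpose down 7: 69 - 7 = 62
62 = 5×12 + 2 → D in octave 5
Result = D5


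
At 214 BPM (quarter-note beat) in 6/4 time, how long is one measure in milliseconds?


Solution.
Quarter-note beat duration = 60000 / 214 ms
Beats per measure (6/4) = 6
One measure = 6 × 60000 / 214 = 360000 / 214 ms
= 1682.2 ms


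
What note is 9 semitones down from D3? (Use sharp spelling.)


D3: chromatic position 2 in octave 3 → absolute = 3×12 + 2 = 38
Transpose down 9: 38 - 9 = 29
29 = 2×12 + 5 → F in octave 2
Result = F2


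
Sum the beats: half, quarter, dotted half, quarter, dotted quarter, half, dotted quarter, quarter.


Working:
Beat values:
  half = 2 beats
  quarter = 1 beat
  dotted half = 3 beats
  quarter = 1 beat
  dotted quarter = 1.5 beats
  half = 2 beats
  dotted quarter = 1.5 beats
  quarter = 1 beat
Sum = 2 + 1 + 3 + 1 + 1.5 + 2 + 1.5 + 1
= 13 beats


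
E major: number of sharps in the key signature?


Let's work it out.
Sharp major keys follow the circle of fifths: C(0), G(1), D(2), A(3), E(4), B(5), F#(6), C#(7)
E major has 4 sharps
Order of sharps: F# C# G# D# A# E# B# → first 4: F#, C#, G#, D#
= 4 sharps


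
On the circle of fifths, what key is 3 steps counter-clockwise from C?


Each counter-clockwise step moves down a perfect 5th (= up a perfect 4th)
From C: C → F → Bb → Eb
= Eb


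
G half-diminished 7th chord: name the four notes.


Reasoning:
Half-diminished 7th chord = root + minor 3rd + diminished 5th + minor 7th
Seventh chords stack in thirds, so the letter names are G-B-D-F
Root: G
Minor 3rd above G: Bb
Diminished 5th above G: Db
Minor 7th above G: F
Chord = G Bb Db F


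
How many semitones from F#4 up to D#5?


Absolute semitone position = octave×12 + chromatic position
F#4: 4×12 + 6 = 54
D#5: 5×12 + 3 = 63
Difference = 63 - 54 = 9
= 9 semitones


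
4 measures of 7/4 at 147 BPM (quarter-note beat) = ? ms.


Working:
Quarter-note beat duration = 60000 / 147 ms
Beats per measure (7/4) = 7
One measure = 7 × 60000 / 147 = 420000 / 147 ms
4 measures = 4 × 420000 / 147 = 1680000 / 147
= 11428.6 ms


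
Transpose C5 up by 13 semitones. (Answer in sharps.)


Solution.
C5: chromatic position 0 in octave 5 → absolute = 5×12 + 0 = 60
Transpose up 13: 60 + 13 = 73
73 = 6×12 + 1 → C# in octave 6
Result = C#6


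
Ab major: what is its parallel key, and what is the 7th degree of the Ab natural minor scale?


Parallel keys share the same tonic but differ in mode
Ab major → parallel is Ab minor
Ab natural minor scale: Ab Bb Cb Db Eb Fb Gb
= Ab minor; 7th degree = Gb


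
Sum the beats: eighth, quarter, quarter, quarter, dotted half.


Reasoning:
Beat values:
  eighth = 0.5 beats
  quarter = 1 beat
  quarter = 1 beat
  quarter = 1 beat
  dotted half = 3 beats
Sum = 0.5 + 1 + 1 + 1 + 3
= 6.5 beats


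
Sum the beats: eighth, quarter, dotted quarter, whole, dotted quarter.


Working:
Beat values:
  eighth = 0.5 beats
  quarter = 1 beat
  dotted quarter = 1.5 beats
  whole = 4 beats
  dotted quarter = 1.5 beats
Sum = 0.5 + 1 + 1.5 + 4 + 1.5
= 8.5 beats


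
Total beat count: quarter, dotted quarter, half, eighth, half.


Step by step:
Beat values:
  quarter = 1 beat
  dotted quarter = 1.5 beats
  half = 2 beats
  eighth = 0.5 beats
  half = 2 beats
Sum = 1 + 1.5 + 2 + 0.5 + 2
= 7 beats


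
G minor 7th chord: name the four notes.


Working:
Minor 7th chord = root + minor 3rd + perfect 5th + minor 7th
Seventh chords stack in thirds, so the letter names are G-B-D-F
Root: G
Minor 3rd above G: Bb
Perfect 5th above G: D
Minor 7th above G: F
Chord = G Bb D F


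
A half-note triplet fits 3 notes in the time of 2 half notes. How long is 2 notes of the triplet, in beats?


Triplet: 3 notes occupy the space of 2 half notes
Space = 2 × 2 = 4 beats
Each triplet note = 4 / 3 = 4/3 beats
2 notes = 2 × 4/3 = 8/3
= 8/3 beats


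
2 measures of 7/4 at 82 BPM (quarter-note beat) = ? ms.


Step by step:
Quarter-note beat duration = 60000 / 82 ms
Beats per measure (7/4) = 7
One measure = 7 × 60000 / 82 = 420000 / 82 ms
2 measures = 2 × 420000 / 82 = 840000 / 82
= 10243.9 ms


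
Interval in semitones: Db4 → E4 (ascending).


Reasoning:
Absolute semitone position = octave×12 + chromatic position
Db4: 4×12 + 1 = 49
E4: 4×12 + 4 = 52
Difference = 52 - 49 = 3
= 3 semitones


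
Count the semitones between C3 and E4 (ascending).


Solution.
Absolute semitone position = octave×12 + chromatic position
C3: 3×12 + 0 = 36
E4: 4×12 + 4 = 52
Difference = 52 - 36 = 16
= 16 semitones


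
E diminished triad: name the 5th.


Reasoning:
Diminished triad = root + minor 3rd (3 semitones) + diminished 5th (6 semitones)
A triad on E stacks thirds, so the chord tones use letter names E-G-B
Root: E
Minor 3rd above E: G
Diminished 5th above E: Bb
The 5th = Bb


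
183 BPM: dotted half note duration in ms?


Working:
One quarter-note beat = 60000 / BPM = 60000 / 183 ms
Dotted half note = 3 × quarter note
Duration = 3 × 60000 / 183 = 180000 / 183
= 983.6 ms


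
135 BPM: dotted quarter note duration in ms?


Step by step:
One quarter-note beat = 60000 / BPM = 60000 / 135 ms
Dotted quarter note = 3/2 × quarter note
Duration = 3/2 × 60000 / 135 = 90000 / 135
= 666.7 ms


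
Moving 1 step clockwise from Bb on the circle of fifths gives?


Reasoning:
Each clockwise step on the circle of fifths moves up a perfect 5th
From Bb: Bb → F
= F


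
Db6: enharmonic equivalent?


Step by step:
Enharmonic notes sound the same pitch but are spelled with different letter names
Db and C# name the same pitch class
= C#6


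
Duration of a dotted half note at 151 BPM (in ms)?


Step by step:
One quarter-note beat = 60000 / BPM = 60000 / 151 ms
Dotted half note = 3 × quarter note
Duration = 3 × 60000 / 151 = 180000 / 151
= 1192.1 ms


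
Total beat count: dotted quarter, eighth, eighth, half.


Let's work it out.
Beat values:
  dotted quarter = 1.5 beats
  eighth = 0.5 beats
  eighth = 0.5 beats
  half = 2 beats
Sum = 1.5 + 0.5 + 0.5 + 2
= 4.5 beats


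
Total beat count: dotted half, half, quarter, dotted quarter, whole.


Let's work it out.
Beat values:
  dotted half = 3 beats
  half = 2 beats
  quarter = 1 beat
  dotted quarter = 1.5 beats
  whole = 4 beats
Sum = 3 + 2 + 1 + 1.5 + 4
= 11.5 beats


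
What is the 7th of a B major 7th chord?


Major 7th chord = root + major 3rd + perfect 5th + major 7th
Seventh chords stack in thirds, so the letter names are B-D-F-A
Root: B
Major 3rd above B: D#
Perfect 5th above B: F#
Major 7th above B: A#
The 7th = A#


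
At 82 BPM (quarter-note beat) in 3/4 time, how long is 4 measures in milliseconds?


Quarter-note beat duration = 60000 / 82 ms
Beats per measure (3/4) = 3
One measure = 3 × 60000 / 82 = 180000 / 82 ms
4 measures = 4 × 180000 / 82 = 720000 / 82
= 8780.5 ms


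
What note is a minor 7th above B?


A 7th spans 7 letter names, so from B we land on A
A minor 7th = 10 semitones above B
Spell A at that pitch: A
= A


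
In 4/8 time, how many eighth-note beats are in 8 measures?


Step by step:
Time signature 4/8: the bottom number 8 means the eighth note gets one count
The top number 4 means 4 eighth-note beats per measure
Total = 4 × 8 measures
= 32 eighth-note beats


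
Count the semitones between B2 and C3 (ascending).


Absolute semitone position = octave×12 + chromatic position
B2: 2×12 + 11 = 35
C3: 3×12 + 0 = 36
Difference = 36 - 35 = 1
= 1 semitone


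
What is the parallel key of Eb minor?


Solution.
Parallel keys share the same tonic but differ in mode
Eb minor → parallel is Eb major
= Eb major


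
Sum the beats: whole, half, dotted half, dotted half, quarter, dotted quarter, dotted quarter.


Reasoning:
Beat values:
  whole = 4 beats
  half = 2 beats
  dotted half = 3 beats
  dotted half = 3 beats
  quarter = 1 beat
  dotted quarter = 1.5 beats
  dotted quarter = 1.5 beats
Sum = 4 + 2 + 3 + 3 + 1 + 1.5 + 1.5
= 16 beats


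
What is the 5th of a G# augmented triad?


Step by step:
Augmented triad = root + major 3rd (4 semitones) + augmented 5th (8 semitones)
A triad on G# stacks thirds, so the chord tones use letter names G-B-D
Root: G#
Major 3rd above G#: B#
Augmented 5th above G#: D##
The 5th = D##


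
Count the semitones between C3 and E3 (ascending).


Working:
Absolute semitone position = octave×12 + chromatic position
C3: 3×12 + 0 = 36
E3: 3×12 + 4 = 40
Difference = 40 - 36 = 4
= 4 semitones


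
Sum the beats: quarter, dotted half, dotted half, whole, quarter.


Beat values:
  quarter = 1 beat
  dotted half = 3 beats
  dotted half = 3 beats
  whole = 4 beats
  quarter = 1 beat
Sum = 1 + 3 + 3 + 4 + 1
= 12 beats


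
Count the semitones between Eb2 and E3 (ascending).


Working:
Absolute semitone position = octave×12 + chromatic position
Eb2: 2×12 + 3 = 27
E3: 3×12 + 4 = 40
Difference = 40 - 27 = 13
= 13 semitones


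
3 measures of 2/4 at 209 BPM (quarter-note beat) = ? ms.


Solution.
Quarter-note beat duration = 60000 / 209 ms
Beats per measure (2/4) = 2
One measure = 2 × 60000 / 209 = 120000 / 209 ms
3 measures = 3 × 120000 / 209 = 360000 / 209
= 1722.5 ms


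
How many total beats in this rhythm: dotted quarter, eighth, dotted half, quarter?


Step by step:
Beat values:
  dotted quarter = 1.5 beats
  eighth = 0.5 beats
  dotted half = 3 beats
  quarter = 1 beat
Sum = 1.5 + 0.5 + 3 + 1
= 6 beats


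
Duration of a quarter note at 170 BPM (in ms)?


Solution.
One quarter-note beat = 60000 / BPM = 60000 / 170 ms
Duration = 60000 / 170
= 352.9 ms


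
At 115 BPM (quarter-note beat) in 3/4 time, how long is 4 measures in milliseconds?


Quarter-note beat duration = 60000 / 115 ms
Beats per measure (3/4) = 3
One measure = 3 × 60000 / 115 = 180000 / 115 ms
4 measures = 4 × 180000 / 115 = 720000 / 115
= 6260.9 ms


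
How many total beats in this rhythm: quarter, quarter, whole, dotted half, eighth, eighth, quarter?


Beat values:
  quarter = 1 beat
  quarter = 1 beat
  whole = 4 beats
  dotted half = 3 beats
  eighth = 0.5 beats
  eighth = 0.5 beats
  quarter = 1 beat
Sum = 1 + 1 + 4 + 3 + 0.5 + 0.5 + 1
= 11 beats


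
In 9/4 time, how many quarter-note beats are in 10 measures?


Solution.
Time signature 9/4: the bottom number 4 means the quarter note gets one count
The top number 9 means 9 quarter-note beats per measure
Total = 9 × 10 measures
= 90 quarter-note beats


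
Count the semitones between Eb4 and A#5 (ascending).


Absolute semitone position = octave×12 + chromatic position
Eb4: 4×12 + 3 = 51
A#5: 5×12 + 10 = 70
Difference = 70 - 51 = 19
= 19 semitones


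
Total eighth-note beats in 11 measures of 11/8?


Working:
Time signature 11/8: the bottom number 8 means the eighth note gets one count
The top number 11 means 11 eighth-note beats per measure
Total = 11 × 11 measures
= 121 eighth-note beats


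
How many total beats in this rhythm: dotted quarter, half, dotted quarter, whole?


Step by step:
Beat values:
  dotted quarter = 1.5 beats
  half = 2 beats
  dotted quarter = 1.5 beats
  whole = 4 beats
Sum = 1.5 + 2 + 1.5 + 4
= 9 beats


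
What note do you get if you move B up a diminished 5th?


Step by step:
diminished 5th: 5 letter names, 6 semitones
Letter: B + 4 → F
Pitch: B + 6 semitones, spelled as an F → F
= F


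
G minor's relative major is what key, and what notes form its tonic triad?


Solution.
The relative major shares the key signature and is a minor 3rd above the minor tonic
A minor 3rd above G is Bb
→ relative major of G minor is Bb major
Tonic triad of Bb major = root + major 3rd + perfect 5th = Bb D F
= Bb major; triad = Bb D F


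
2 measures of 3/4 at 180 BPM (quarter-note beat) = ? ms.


Solution.
Quarter-note beat duration = 60000 / 180 ms
Beats per measure (3/4) = 3
One measure = 3 × 60000 / 180 = 180000 / 180 ms
2 measures = 2 × 180000 / 180 = 360000 / 180
= 2000.0 ms


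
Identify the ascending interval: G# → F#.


Let's work it out.
Letter names: G → F spans 7 letter names → a 7th
Semitones: G# → F# = 10 half-steps
A 7th of 10 semitones is a minor 7th
= minor 7th


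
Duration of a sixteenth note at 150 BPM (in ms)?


Let's work it out.
One quarter-note beat = 60000 / BPM = 60000 / 150 ms
Sixteenth note = 1/4 × quarter note
Duration = 1/4 × 60000 / 150 = 15000 / 150
= 100.0 ms


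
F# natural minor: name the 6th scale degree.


Working:
Natural minor scale pattern: W-H-W-W-H-W-W (2-1-2-2-1-2-2 semitones)
Starting from F#:
  F# + 2 semitones → G#
  G# + 1 semitone → A
  A + 2 semitones → B
  B + 2 semitones → C#
  C# + 1 semitone → D
  D + 2 semitones → E
  E + 2 semitones → F#
Scale: F# G# A B C# D E
Degree 6 = D


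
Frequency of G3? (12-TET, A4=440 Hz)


Solution.
f = 440 × 2^(n/12) where n = semitones from A4
G3: -14 semitones from A4
f = 440 × 2^(-14/12)
f = 196.00 Hz


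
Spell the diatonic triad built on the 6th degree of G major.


Reasoning:
G major scale: G A B C D E F#
Diatonic triad on degree 6 stacks scale notes 6, 1, 3: E G B
E→G = 3 semitones; E→B = 7 semitones → minor triad
= E G B (minor)


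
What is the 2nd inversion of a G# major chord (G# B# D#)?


Step by step:
Root position: G# B# D#
2nd inversion: move root and 3rd up an octave
Bass note: D#
Notes (bottom to top) = D# G# B#


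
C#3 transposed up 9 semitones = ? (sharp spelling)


Let's work it out.
C#3: chromatic position 1 in octave 3 → absolute = 3×12 + 1 = 37
Transpose up 9: 37 + 9 = 46
46 = 3×12 + 10 → A# in octave 3
Result = A#3


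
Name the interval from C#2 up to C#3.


Letter names: C → C spans 8 letter names → an octave
Semitones: C#2 → C#3 = 12 half-steps
An octave of 12 semitones is a perfect octave
= perfect octave


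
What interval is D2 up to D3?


Letter names: D → D spans 8 letter names → an octave
Semitones: D2 → D3 = 12 half-steps
An octave of 12 semitones is a perfect octave
= perfect octave


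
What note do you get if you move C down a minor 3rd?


minor 3rd: 3 letter names, 3 semitones
Letter: C - 2 → A
Pitch: C - 3 semitones, spelled as an A → A
= A


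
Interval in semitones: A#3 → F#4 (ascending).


Working:
Absolute semitone position = octave×12 + chromatic position
A#3: 3×12 + 10 = 46
F#4: 4×12 + 6 = 54
Difference = 54 - 46 = 8
= 8 semitones


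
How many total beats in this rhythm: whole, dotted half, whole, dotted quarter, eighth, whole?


Let's work it out.
Beat values:
  whole = 4 beats
  dotted half = 3 beats
  whole = 4 beats
  dotted quarter = 1.5 beats
  eighth = 0.5 beats
  whole = 4 beats
Sum = 4 + 3 + 4 + 1.5 + 0.5 + 4
= 17 beats


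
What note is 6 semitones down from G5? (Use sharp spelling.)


G5: chromatic position 7 in octave 5 → absolute = 5×12 + 7 = 67
Transpose down 6: 67 - 6 = 61
61 = 5×12 + 1 → C# in octave 5
Result = C#5


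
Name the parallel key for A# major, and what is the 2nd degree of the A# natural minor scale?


Step by step:
Parallel keys share the same tonic but differ in mode
A# major → parallel is A# minor
A# natural minor scale: A# B# C# D# E# F# G#
= A# minor; 2nd degree = B#


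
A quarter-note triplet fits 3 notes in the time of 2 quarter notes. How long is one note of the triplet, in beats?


Triplet: 3 notes occupy the space of 2 quarter notes
Space = 2 × 1 = 2 beats
Each triplet note = 2 / 3 = 2/3 beats
= 2/3 beats


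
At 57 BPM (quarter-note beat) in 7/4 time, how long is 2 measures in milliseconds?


Solution.
Quarter-note beat duration = 60000 / 57 ms
Beats per measure (7/4) = 7
One measure = 7 × 60000 / 57 = 420000 / 57 ms
2 measures = 2 × 420000 / 57 = 840000 / 57
= 14736.8 ms


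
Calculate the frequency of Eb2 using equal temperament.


f = 440 × 2^(n/12) where n = semitones from A4
Eb2: -30 semitones from A4
f = 440 × 2^(-30/12)
f = 77.78 Hz


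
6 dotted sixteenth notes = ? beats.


Base sixteenth note = 1/4 beats
Dot 1 adds half the previous value: +1/8
One dotted sixteenth = 1/4 + 1/8 = 3/8
6 of them = 6 × 3/8 = 9/4
= 9/4 beats


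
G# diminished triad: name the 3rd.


Step by step:
Diminished triad = root + minor 3rd (3 semitones) + diminished 5th (6 semitones)
A triad on G# stacks thirds, so the chord tones use letter names G-B-D
Root: G#
Minor 3rd above G#: B
Diminished 5th above G#: D
The 3rd = B


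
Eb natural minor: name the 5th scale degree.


Working:
Natural minor scale pattern: W-H-W-W-H-W-W (2-1-2-2-1-2-2 semitones)
Starting from Eb:
  Eb + 2 semitones → F
  F + 1 semitone → Gb
  Gb + 2 semitones → Ab
  Ab + 2 semitones → Bb
  Bb + 1 semitone → Cb
  Cb + 2 semitones → Db
  Db + 2 semitones → Eb
Scale: Eb F Gb Ab Bb Cb Db
Degree 5 = Bb


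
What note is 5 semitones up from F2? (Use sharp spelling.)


F2: chromatic position 5 in octave 2 → absolute = 2×12 + 5 = 29
Transpose up 5: 29 + 5 = 34
34 = 2×12 + 10 → A# in octave 2
Result = A#2


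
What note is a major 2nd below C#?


Reasoning:
A 2nd spans 2 letter names, so from C we land on B
A major 2nd = 2 semitones below C#
Spell B at that pitch: B
= B


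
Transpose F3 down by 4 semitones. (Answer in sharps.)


Reasoning:
F3: chromatic position 5 in octave 3 → absolute = 3×12 + 5 = 41
Transpose down 4: 41 - 4 = 37
37 = 3×12 + 1 → C# in octave 3
Result = C#3


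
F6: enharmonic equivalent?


Enharmonic notes sound the same pitch but are spelled with different letter names
F and E# name the same pitch class
= E#6


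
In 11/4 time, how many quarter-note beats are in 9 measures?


Time signature 11/4: the bottom number 4 means the quarter note gets one count
The top number 11 means 11 quarter-note beats per measure
Total = 11 × 9 measures
= 99 quarter-note beats


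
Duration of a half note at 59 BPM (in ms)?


Working:
One quarter-note beat = 60000 / BPM = 60000 / 59 ms
Half note = 2 × quarter note
Duration = 2 × 60000 / 59 = 120000 / 59
= 2033.9 ms


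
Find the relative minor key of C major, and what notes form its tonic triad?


The relative minor shares the major's key signature and starts on its 6th degree
6th degree = a major 6th above the tonic; a major 6th above C is A
→ relative minor of C major is A minor
Tonic triad of A minor = root + minor 3rd + perfect 5th = A C E
= A minor; triad = A C E


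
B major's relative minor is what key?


Reasoning:
The relative minor shares the major's key signature and starts on its 6th degree
6th degree = a major 6th above the tonic; a major 6th above B is G#
→ relative minor of B major is G# minor
= G# minor


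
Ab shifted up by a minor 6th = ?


Solution.
minor 6th: 6 letter names, 8 semitones
Letter: A + 5 → F
Pitch: Ab + 8 semitones, spelled as an F → Fb
= Fb


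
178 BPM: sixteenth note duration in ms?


One quarter-note beat = 60000 / BPM = 60000 / 178 ms
Sixteenth note = 1/4 × quarter note
Duration = 1/4 × 60000 / 178 = 15000 / 178
= 84.3 ms


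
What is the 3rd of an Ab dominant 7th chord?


Dominant 7th chord = root + major 3rd + perfect 5th + minor 7th
Seventh chords stack in thirds, so the letter names are A-C-E-G
Root: Ab
Major 3rd above Ab: C
Perfect 5th above Ab: Eb
Minor 7th above Ab: Gb
The 3rd = C


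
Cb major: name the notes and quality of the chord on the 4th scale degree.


Cb major scale: Cb Db Eb Fb Gb Ab Bb
Diatonic triad on degree 4 stacks scale notes 4, 6, 1: Fb Ab Cb
Fb→Ab = 4 semitones; Fb→Cb = 7 semitones → major triad
= Fb Ab Cb (major)


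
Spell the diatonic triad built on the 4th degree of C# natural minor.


Working:
C# natural minor scale: C# D# E F# G# A B
Diatonic triad on degree 4 stacks scale notes 4, 6, 1: F# A C#
F#→A = 3 semitones; F#→C# = 7 semitones → minor triad
= F# A C# (minor)


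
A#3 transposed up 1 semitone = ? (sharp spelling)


Reasoning:
A#3: chromatic position 10 in octave 3 → absolute = 3×12 + 10 = 46
Transpose up 1: 46 + 1 = 47
47 = 3×12 + 11 → B in octave 3
Result = B3


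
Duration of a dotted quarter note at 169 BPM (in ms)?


One quarter-note beat = 60000 / BPM = 60000 / 169 ms
Dotted quarter note = 3/2 × quarter note
Duration = 3/2 × 60000 / 169 = 90000 / 169
= 532.5 ms


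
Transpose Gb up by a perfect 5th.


perfect 5th: 5 letter names, 7 semitones
Letter: G + 4 → D
Pitch: Gb + 7 semitones, spelled as a D → Db
= Db


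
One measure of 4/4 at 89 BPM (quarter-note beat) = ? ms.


Quarter-note beat duration = 60000 / 89 ms
Beats per measure (4/4) = 4
One measure = 4 × 60000 / 89 = 240000 / 89 ms
= 2696.6 ms


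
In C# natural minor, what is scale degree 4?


Solution.
Natural minor scale pattern: W-H-W-W-H-W-W (2-1-2-2-1-2-2 semitones)
Starting from C#:
  C# + 2 semitones → D#
  D# + 1 semitone → E
  E + 2 semitones → F#
  F# + 2 semitones → G#
  G# + 1 semitone → A
  A + 2 semitones → B
  B + 2 semitones → C#
Scale: C# D# E F# G# A B
Degree 4 = F#


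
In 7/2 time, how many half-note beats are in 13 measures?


Reasoning:
Time signature 7/2: the bottom number 2 means the half note gets one count
The top number 7 means 7 half-note beats per measure
Total = 7 × 13 measures
= 91 half-note beats


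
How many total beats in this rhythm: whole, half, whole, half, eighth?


Step by step:
Beat values:
  whole = 4 beats
  half = 2 beats
  whole = 4 beats
  half = 2 beats
  eighth = 0.5 beats
Sum = 4 + 2 + 4 + 2 + 0.5
= 12.5 beats


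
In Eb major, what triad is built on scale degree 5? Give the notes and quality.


Eb major scale: Eb F G Ab Bb C D
Diatonic triad on degree 5 stacks scale notes 5, 7, 2: Bb D F
Bb→D = 4 semitones; Bb→F = 7 semitones → major triad
= Bb D F (major)


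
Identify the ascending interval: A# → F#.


Reasoning:
Letter names: A → F spans 6 letter names → a 6th
Semitones: A# → F# = 8 half-steps
A 6th of 8 semitones is a minor 6th
= minor 6th


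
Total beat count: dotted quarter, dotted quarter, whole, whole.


Reasoning:
Beat values:
  dotted quarter = 1.5 beats
  dotted quarter = 1.5 beats
  whole = 4 beats
  whole = 4 beats
Sum = 1.5 + 1.5 + 4 + 4
= 11 beats


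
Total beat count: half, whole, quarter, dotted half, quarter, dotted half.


Beat values:
  half = 2 beats
  whole = 4 beats
  quarter = 1 beat
  dotted half = 3 beats
  quarter = 1 beat
  dotted half = 3 beats
Sum = 2 + 4 + 1 + 3 + 1 + 3
= 14 beats


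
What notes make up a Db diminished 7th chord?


Solution.
Diminished 7th chord = root + minor 3rd + diminished 5th + diminished 7th
Seventh chords stack in thirds, so the letter names are D-F-A-C
Root: Db
Minor 3rd above Db: Fb
Diminished 5th above Db: Abb
Diminished 7th above Db: Cbb
Chord = Db Fb Abb Cbb


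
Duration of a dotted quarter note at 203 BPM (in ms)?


Solution.
One quarter-note beat = 60000 / BPM = 60000 / 203 ms
Dotted quarter note = 3/2 × quarter note
Duration = 3/2 × 60000 / 203 = 90000 / 203
= 443.3 ms


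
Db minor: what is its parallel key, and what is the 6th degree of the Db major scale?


Step by step:
Parallel keys share the same tonic but differ in mode
Db minor → parallel is Db major
Db major scale: Db Eb F Gb Ab Bb C
= Db major; 6th degree = Bb


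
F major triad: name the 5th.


Major triad = root + major 3rd (4 semitones) + perfect 5th (7 semitones)
A triad on F stacks thirds, so the chord tones use letter names F-A-C
Root: F
Major 3rd above F: A
Perfect 5th above F: C
The 5th = C


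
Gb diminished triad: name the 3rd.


Solution.
Diminished triad = root + minor 3rd (3 semitones) + diminished 5th (6 semitones)
A triad on Gb stacks thirds, so the chord tones use letter names G-B-D
Root: Gb
Minor 3rd above Gb: Bbb
Diminished 5th above Gb: Dbb
The 3rd = Bbb


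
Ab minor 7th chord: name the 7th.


Minor 7th chord = root + minor 3rd + perfect 5th + minor 7th
Seventh chords stack in thirds, so the letter names are A-C-E-G
Root: Ab
Minor 3rd above Ab: Cb
Perfect 5th above Ab: Eb
Minor 7th above Ab: Gb
The 7th = Gb


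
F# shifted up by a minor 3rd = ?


Step by step:
minor 3rd: 3 letter names, 3 semitones
Letter: F + 2 → A
Pitch: F# + 3 semitones, spelled as an A → A
= A


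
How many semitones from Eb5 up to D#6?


Reasoning:
Absolute semitone position = octave×12 + chromatic position
Eb5: 5×12 + 3 = 63
D#6: 6×12 + 3 = 75
Difference = 75 - 63 = 12
= 12 semitones


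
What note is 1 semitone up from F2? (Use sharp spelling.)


Step by step:
F2: chromatic position 5 in octave 2 → absolute = 2×12 + 5 = 29
Transpose up 1: 29 + 1 = 30
30 = 2×12 + 6 → F# in octave 2
Result = F#2


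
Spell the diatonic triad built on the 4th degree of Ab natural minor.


Step by step:
Ab natural minor scale: Ab Bb Cb Db Eb Fb Gb
Diatonic triad on degree 4 stacks scale notes 4, 6, 1: Db Fb Ab
Db→Fb = 3 semitones; Db→Ab = 7 semitones → minor triad
= Db Fb Ab (minor)


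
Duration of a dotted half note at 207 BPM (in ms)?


Solution.
One quarter-note beat = 60000 / BPM = 60000 / 207 ms
Dotted half note = 3 × quarter note
Duration = 3 × 60000 / 207 = 180000 / 207
= 869.6 ms


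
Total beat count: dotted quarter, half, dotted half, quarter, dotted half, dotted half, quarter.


Solution.
Beat values:
  dotted quarter = 1.5 beats
  half = 2 beats
  dotted half = 3 beats
  quarter = 1 beat
  dotted half = 3 beats
  dotted half = 3 beats
  quarter = 1 beat
Sum = 1.5 + 2 + 3 + 1 + 3 + 3 + 1
= 14.5 beats


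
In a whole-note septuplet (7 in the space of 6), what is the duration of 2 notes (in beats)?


Step by step:
Septuplet: 7 notes occupy the space of 6 whole notes
Space = 6 × 4 = 24 beats
Each septuplet note = 24 / 7 = 24/7 beats
2 notes = 2 × 24/7 = 48/7
= 48/7 beats


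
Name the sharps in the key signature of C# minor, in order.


Working:
Sharp minor keys follow the circle of fifths: A(0), E(1), B(2), F#(3), C#(4), G#(5), D#(6), A#(7)
C# minor has 4 sharps
Order of sharps: F# C# G# D# A# E# B# → first 4: F#, C#, G#, D#
= F#, C#, G#, D#


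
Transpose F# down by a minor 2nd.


Working:
minor 2nd: 2 letter names, 1 semitones
Letter: F - 1 → E
Pitch: F# - 1 semitones, spelled as an E → E#
= E#


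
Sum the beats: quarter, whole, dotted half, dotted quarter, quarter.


Step by step:
Beat values:
  quarter = 1 beat
  whole = 4 beats
  dotted half = 3 beats
  dotted quarter = 1.5 beats
  quarter = 1 beat
Sum = 1 + 4 + 3 + 1.5 + 1
= 10.5 beats


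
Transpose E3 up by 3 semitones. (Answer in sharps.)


Reasoning:
E3: chromatic position 4 in octave 3 → absolute = 3×12 + 4 = 40
Transpose up 3: 40 + 3 = 43
43 = 3×12 + 7 → G in octave 3
Result = G3


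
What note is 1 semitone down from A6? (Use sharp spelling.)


A6: chromatic position 9 in octave 6 → absolute = 6×12 + 9 = 81
Transpose down 1: 81 - 1 = 80
80 = 6×12 + 8 → G# in octave 6
Result = G#6


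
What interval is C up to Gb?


Working:
Letter names: C → G spans 5 letter names → a 5th
Semitones: C → Gb = 6 half-steps
A 5th of 6 semitones is a diminished 5th
= diminished 5th


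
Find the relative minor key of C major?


Working:
The relative minor shares the major's key signature and starts on its 6th degree
6th degree = a major 6th above the tonic; a major 6th above C is A
→ relative minor of C major is A minor
= A minor


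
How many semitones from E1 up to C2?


Solution.
Absolute semitone position = octave×12 + chromatic position
E1: 1×12 + 4 = 16
C2: 2×12 + 0 = 24
Difference = 24 - 16 = 8
= 8 semitones


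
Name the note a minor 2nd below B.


Let's work it out.
A 2nd spans 2 letter names, so from B we land on A
A minor 2nd = 1 semitone below B
Spell A at that pitch: A#
= A#


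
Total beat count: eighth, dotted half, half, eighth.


Step by step:
Beat values:
  eighth = 0.5 beats
  dotted half = 3 beats
  half = 2 beats
  eighth = 0.5 beats
Sum = 0.5 + 3 + 2 + 0.5
= 6 beats


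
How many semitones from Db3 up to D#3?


Step by step:
Absolute semitone position = octave×12 + chromatic position
Db3: 3×12 + 1 = 37
D#3: 3×12 + 3 = 39
Difference = 39 - 37 = 2
= 2 semitones


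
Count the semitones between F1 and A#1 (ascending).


Solution.
Absolute semitone position = octave×12 + chromatic position
F1: 1×12 + 5 = 17
A#1: 1×12 + 10 = 22
Difference = 22 - 17 = 5
= 5 semitones


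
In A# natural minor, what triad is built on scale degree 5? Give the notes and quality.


Step by step:
A# natural minor scale: A# B# C# D# E# F# G#
Diatonic triad on degree 5 stacks scale notes 5, 7, 2: E# G# B#
E#→G# = 3 semitones; E#→B# = 7 semitones → minor triad
= E# G# B# (minor)


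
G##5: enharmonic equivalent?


Let's work it out.
Enharmonic notes sound the same pitch but are spelled with different letter names
G## and A name the same pitch class
= A5


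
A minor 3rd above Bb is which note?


Working:
A 3rd spans 3 letter names, so from B we land on D
A minor 3rd = 3 semitones above Bb
Spell D at that pitch: Db
= Db


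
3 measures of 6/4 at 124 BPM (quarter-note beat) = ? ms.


Quarter-note beat duration = 60000 / 124 ms
Beats per measure (6/4) = 6
One measure = 6 × 60000 / 124 = 360000 / 124 ms
3 measures = 3 × 360000 / 124 = 1080000 / 124
= 8709.7 ms


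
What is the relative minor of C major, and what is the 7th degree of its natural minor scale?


Let's work it out.
The relative minor shares the major's key signature and starts on its 6th degree
6th degree = a major 6th above the tonic; a major 6th above C is A
→ relative minor of C major is A minor
A natural minor scale: A B C D E F G
= A minor; 7th degree = G


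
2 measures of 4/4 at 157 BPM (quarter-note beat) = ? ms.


Reasoning:
Quarter-note beat duration = 60000 / 157 ms
Beats per measure (4/4) = 4
One measure = 4 × 60000 / 157 = 240000 / 157 ms
2 measures = 2 × 240000 / 157 = 480000 / 157
= 3057.3 ms


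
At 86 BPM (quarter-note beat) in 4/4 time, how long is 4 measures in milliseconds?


Reasoning:
Quarter-note beat duration = 60000 / 86 ms
Beats per measure (4/4) = 4
One measure = 4 × 60000 / 86 = 240000 / 86 ms
4 measures = 4 × 240000 / 86 = 960000 / 86
= 11162.8 ms


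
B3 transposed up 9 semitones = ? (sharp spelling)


Reasoning:
B3: chromatic position 11 in octave 3 → absolute = 3×12 + 11 = 47
Transpose up 9: 47 + 9 = 56
56 = 4×12 + 8 → G# in octave 4
Result = G#4


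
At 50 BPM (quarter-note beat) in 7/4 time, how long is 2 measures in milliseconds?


Let's work it out.
Quarter-note beat duration = 60000 / 50 ms
Beats per measure (7/4) = 7
One measure = 7 × 60000 / 50 = 420000 / 50 ms
2 measures = 2 × 420000 / 50 = 840000 / 50
= 16800.0 ms


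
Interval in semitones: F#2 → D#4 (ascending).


Absolute semitone position = octave×12 + chromatic position
F#2: 2×12 + 6 = 30
D#4: 4×12 + 3 = 51
Difference = 51 - 30 = 21
= 21 semitones


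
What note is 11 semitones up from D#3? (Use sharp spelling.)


Solution.
D#3: chromatic position 3 in octave 3 → absolute = 3×12 + 3 = 39
Transpose up 11: 39 + 11 = 50
50 = 4×12 + 2 → D in octave 4
Result = D4


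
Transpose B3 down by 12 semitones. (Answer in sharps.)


B3: chromatic position 11 in octave 3 → absolute = 3×12 + 11 = 47
Transpose down 12: 47 - 12 = 35
35 = 2×12 + 11 → B in octave 2
Result = B2


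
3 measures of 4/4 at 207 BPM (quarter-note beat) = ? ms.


Quarter-note beat duration = 60000 / 207 ms
Beats per measure (4/4) = 4
One measure = 4 × 60000 / 207 = 240000 / 207 ms
3 measures = 3 × 240000 / 207 = 720000 / 207
= 3478.3 ms


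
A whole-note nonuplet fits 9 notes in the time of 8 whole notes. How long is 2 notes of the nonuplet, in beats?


Nonuplet: 9 notes occupy the space of 8 whole notes
Space = 8 × 4 = 32 beats
Each nonuplet note = 32 / 9 = 32/9 beats
2 notes = 2 × 32/9 = 64/9
= 64/9 beats


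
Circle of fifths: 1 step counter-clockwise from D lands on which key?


Let's work it out.
Each counter-clockwise step moves down a perfect 5th (= up a perfect 4th)
From D: D → G
= G


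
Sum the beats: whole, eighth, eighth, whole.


Solution.
Beat values:
  whole = 4 beats
  eighth = 0.5 beats
  eighth = 0.5 beats
  whole = 4 beats
Sum = 4 + 0.5 + 0.5 + 4
= 9 beats


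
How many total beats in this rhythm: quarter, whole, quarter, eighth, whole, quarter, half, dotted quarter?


Beat values:
  quarter = 1 beat
  whole = 4 beats
  quarter = 1 beat
  eighth = 0.5 beats
  whole = 4 beats
  quarter = 1 beat
  half = 2 beats
  dotted quarter = 1.5 beats
Sum = 1 + 4 + 1 + 0.5 + 4 + 1 + 2 + 1.5
= 15 beats


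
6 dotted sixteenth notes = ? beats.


Base sixteenth note = 1/4 beats
Dot 1 adds half the previous value: +1/8
One dotted sixteenth = 1/4 + 1/8 = 3/8
6 of them = 6 × 3/8 = 9/4
= 9/4 beats


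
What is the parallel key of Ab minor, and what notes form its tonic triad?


Working:
Parallel keys share the same tonic but differ in mode
Ab minor → parallel is Ab major
Tonic triad of Ab major = Ab C Eb
= Ab major; triad = Ab C Eb


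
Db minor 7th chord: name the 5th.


Let's work it out.
Minor 7th chord = root + minor 3rd + perfect 5th + minor 7th
Seventh chords stack in thirds, so the letter names are D-F-A-C
Root: Db
Minor 3rd above Db: Fb
Perfect 5th above Db: Ab
Minor 7th above Db: Cb
The 5th = Ab


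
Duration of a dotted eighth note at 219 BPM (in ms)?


Let's work it out.
One quarter-note beat = 60000 / BPM = 60000 / 219 ms
Dotted eighth note = 3/4 × quarter note
Duration = 3/4 × 60000 / 219 = 45000 / 219
= 205.5 ms


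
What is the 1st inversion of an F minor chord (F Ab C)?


Root position: F Ab C
1st inversion: move root up an octave
Bass note: Ab
Notes (bottom to top) = Ab C F


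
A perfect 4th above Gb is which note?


Working:
A 4th spans 4 letter names, so from G we land on C
A perfect 4th = 5 semitones above Gb
Spell C at that pitch: Cb
= Cb


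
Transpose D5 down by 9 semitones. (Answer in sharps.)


Reasoning:
D5: chromatic position 2 in octave 5 → absolute = 5×12 + 2 = 62
Transpose down 9: 62 - 9 = 53
53 = 4×12 + 5 → F in octave 4
Result = F4


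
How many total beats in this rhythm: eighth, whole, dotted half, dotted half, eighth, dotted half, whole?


Solution.
Beat values:
  eighth = 0.5 beats
  whole = 4 beats
  dotted half = 3 beats
  dotted half = 3 beats
  eighth = 0.5 beats
  dotted half = 3 beats
  whole = 4 beats
Sum = 0.5 + 4 + 3 + 3 + 0.5 + 3 + 4
= 18 beats


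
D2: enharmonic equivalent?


Let's work it out.
Enharmonic notes sound the same pitch but are spelled with different letter names
D and C## name the same pitch class
= C##2


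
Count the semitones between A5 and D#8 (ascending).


Reasoning:
Absolute semitone position = octave×12 + chromatic position
A5: 5×12 + 9 = 69
D#8: 8×12 + 3 = 99
Difference = 99 - 69 = 30
= 30 semitones


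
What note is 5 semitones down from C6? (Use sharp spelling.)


Step by step:
C6: chromatic position 0 in octave 6 → absolute = 6×12 + 0 = 72
Transpose down 5: 72 - 5 = 67
67 = 5×12 + 7 → G in octave 5
Result = G5


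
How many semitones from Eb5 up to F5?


Solution.
Absolute semitone position = octave×12 + chromatic position
Eb5: 5×12 + 3 = 63
F5: 5×12 + 5 = 65
Difference = 65 - 63 = 2
= 2 semitones


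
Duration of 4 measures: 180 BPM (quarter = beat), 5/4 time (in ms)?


Solution.
Quarter-note beat duration = 60000 / 180 ms
Beats per measure (5/4) = 5
One measure = 5 × 60000 / 180 = 300000 / 180 ms
4 measures = 4 × 300000 / 180 = 1200000 / 180
= 6666.7 ms


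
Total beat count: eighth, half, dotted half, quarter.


Beat values:
  eighth = 0.5 beats
  half = 2 beats
  dotted half = 3 beats
  quarter = 1 beat
Sum = 0.5 + 2 + 3 + 1
= 6.5 beats


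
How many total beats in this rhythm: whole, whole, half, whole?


Reasoning:
Beat values:
  whole = 4 beats
  whole = 4 beats
  half = 2 beats
  whole = 4 beats
Sum = 4 + 4 + 2 + 4
= 14 beats


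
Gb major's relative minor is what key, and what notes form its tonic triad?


Reasoning:
The relative minor shares the major's key signature and starts on its 6th degree
6th degree = a major 6th above the tonic; a major 6th above Gb is Eb
→ relative minor of Gb major is Eb minor
Tonic triad of Eb minor = root + minor 3rd + perfect 5th = Eb Gb Bb
= Eb minor; triad = Eb Gb Bb


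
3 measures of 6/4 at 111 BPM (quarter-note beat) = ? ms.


Solution.
Quarter-note beat duration = 60000 / 111 ms
Beats per measure (6/4) = 6
One measure = 6 × 60000 / 111 = 360000 / 111 ms
3 measures = 3 × 360000 / 111 = 1080000 / 111
= 9729.7 ms


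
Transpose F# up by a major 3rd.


major 3rd: 3 letter names, 4 semitones
Letter: F + 2 → A
Pitch: F# + 4 semitones, spelled as an A → A#
= A#


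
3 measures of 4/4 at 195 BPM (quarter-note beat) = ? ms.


Step by step:
Quarter-note beat duration = 60000 / 195 ms
Beats per measure (4/4) = 4
One measure = 4 × 60000 / 195 = 240000 / 195 ms
3 measures = 3 × 240000 / 195 = 720000 / 195
= 3692.3 ms


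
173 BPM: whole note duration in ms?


Reasoning:
One quarter-note beat = 60000 / BPM = 60000 / 173 ms
Whole note = 4 × quarter note
Duration = 4 × 60000 / 173 = 240000 / 173
= 1387.3 ms


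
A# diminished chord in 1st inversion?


Root position: A# C# E
1st inversion: move root up an octave
Bass note: C#
Notes (bottom to top) = C# E A#


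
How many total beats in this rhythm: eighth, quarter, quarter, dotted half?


Working:
Beat values:
  eighth = 0.5 beats
  quarter = 1 beat
  quarter = 1 beat
  dotted half = 3 beats
Sum = 0.5 + 1 + 1 + 3
= 5.5 beats
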